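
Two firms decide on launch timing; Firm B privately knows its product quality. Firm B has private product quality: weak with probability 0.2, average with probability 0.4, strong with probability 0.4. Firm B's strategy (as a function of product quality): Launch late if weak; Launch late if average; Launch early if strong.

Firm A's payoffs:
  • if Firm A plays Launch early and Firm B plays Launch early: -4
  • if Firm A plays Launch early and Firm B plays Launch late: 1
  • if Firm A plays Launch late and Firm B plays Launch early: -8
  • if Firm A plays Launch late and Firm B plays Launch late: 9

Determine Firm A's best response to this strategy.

Launch late

Compute Firm A's expected payoff for each action, taking the expectation over Firm B's type.
E[Launch early] = 0.2·(1) + 0.4·(1) + 0.4·(-4) = -1
E[Launch late] = 0.2·(9) + 0.4·(9) + 0.4·(-8) = 2.2
Best response: Launch late (2.2 is the largest).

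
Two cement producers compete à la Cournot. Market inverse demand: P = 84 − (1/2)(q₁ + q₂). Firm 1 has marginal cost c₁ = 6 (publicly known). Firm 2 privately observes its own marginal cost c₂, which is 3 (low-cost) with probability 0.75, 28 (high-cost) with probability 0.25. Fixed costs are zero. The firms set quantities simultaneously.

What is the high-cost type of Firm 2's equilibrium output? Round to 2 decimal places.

Firm 2 with cost c maximizes (84 − (1/2)(q₁+q₂) − c)·q₂, giving q₂(c) = (84 − c − (1/2)q₁).
E[c₂] = 0.75·3 + 0.25·28 = 9.25
Firm 1's FOC against E[q₂] yields q₁ = (84 − 2·6 + E[c₂])/(3/2) = (84 − 12 + 9.25)/(3/2) = 54.1667.
q₂(high-cost) = (84 − 28 − (1/2)·54.1667) = 28.9167.

28.92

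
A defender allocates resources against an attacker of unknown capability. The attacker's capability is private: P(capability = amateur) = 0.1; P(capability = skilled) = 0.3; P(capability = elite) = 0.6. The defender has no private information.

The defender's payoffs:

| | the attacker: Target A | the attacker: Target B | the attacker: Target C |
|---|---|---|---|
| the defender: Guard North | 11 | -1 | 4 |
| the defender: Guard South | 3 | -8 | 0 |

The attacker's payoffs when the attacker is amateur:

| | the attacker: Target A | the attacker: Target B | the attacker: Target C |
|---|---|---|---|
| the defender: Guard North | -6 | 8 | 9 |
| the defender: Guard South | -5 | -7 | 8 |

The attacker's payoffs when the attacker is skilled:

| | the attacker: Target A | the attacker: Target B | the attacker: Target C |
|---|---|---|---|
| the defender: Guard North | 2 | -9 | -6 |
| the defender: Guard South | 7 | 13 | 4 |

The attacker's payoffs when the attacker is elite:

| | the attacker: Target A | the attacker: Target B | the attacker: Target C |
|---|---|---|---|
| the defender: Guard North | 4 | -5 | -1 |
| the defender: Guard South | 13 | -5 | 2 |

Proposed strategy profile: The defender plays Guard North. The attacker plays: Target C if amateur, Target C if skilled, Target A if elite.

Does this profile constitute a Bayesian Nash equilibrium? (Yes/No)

The defender plays Guard North: E[Guard North] = 0.1·(4) + 0.3·(4) + 0.6·(11) = 8.2; E[Guard South] = 1.8. Best-responding. ✓
The attacker (capability amateur), facing Guard North: Target A gives -6, Target B gives 8, Target C gives 9. Proposed Target C is best. ✓
The attacker (capability skilled), facing Guard North: Target A gives 2, Target B gives -9, Target C gives -6. Proposed Target C is not best — profitable deviation exists. ✗
The attacker (capability elite), facing Guard North: Target A gives 4, Target B gives -5, Target C gives -1. Proposed Target A is best. ✓

No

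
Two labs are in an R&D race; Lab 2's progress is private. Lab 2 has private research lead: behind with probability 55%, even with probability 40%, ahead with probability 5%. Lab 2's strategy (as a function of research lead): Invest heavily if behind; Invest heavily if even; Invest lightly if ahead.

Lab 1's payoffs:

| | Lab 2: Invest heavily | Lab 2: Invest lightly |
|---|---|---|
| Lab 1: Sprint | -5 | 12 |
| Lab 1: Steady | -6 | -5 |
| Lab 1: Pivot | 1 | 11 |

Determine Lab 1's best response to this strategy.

Pivot

Compute Lab 1's expected payoff for each action, taking the expectation over Lab 2's type.
E[Sprint] = 0.55·(-5) + 0.4·(-5) + 0.05·(12) = -4.15
E[Steady] = 0.55·(-6) + 0.4·(-6) + 0.05·(-5) = -5.95
E[Pivot] = 0.55·(1) + 0.4·(1) + 0.05·(11) = 1.5
Best response: Pivot (1.5 is the largest).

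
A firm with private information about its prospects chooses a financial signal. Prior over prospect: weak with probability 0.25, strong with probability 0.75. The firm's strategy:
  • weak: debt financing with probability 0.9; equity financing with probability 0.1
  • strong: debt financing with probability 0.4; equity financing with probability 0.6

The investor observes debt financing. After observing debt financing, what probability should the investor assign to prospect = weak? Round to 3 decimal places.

0.429

P(debt financing) = 0.25·0.9 + 0.75·0.4 = 0.525
P(weak | debt financing) = (0.25·0.9) / 0.525 = 0.225 / 0.525 = 0.428571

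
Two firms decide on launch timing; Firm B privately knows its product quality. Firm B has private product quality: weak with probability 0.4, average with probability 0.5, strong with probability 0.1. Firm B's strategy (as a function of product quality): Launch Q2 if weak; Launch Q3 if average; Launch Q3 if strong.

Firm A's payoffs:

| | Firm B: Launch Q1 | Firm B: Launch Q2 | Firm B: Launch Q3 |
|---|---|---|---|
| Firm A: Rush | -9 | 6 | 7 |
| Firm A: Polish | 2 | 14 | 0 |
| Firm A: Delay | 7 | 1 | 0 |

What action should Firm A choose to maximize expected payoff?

Rush

E[Rush] = 0.4·(6) + 0.5·(7) + 0.1·(7) = 6.6
E[Polish] = 0.4·(14) + 0.5·(0) + 0.1·(0) = 5.6
E[Delay] = 0.4·(1) + 0.5·(0) + 0.1·(0) = 0.4
Best response: Rush (6.6 is the largest).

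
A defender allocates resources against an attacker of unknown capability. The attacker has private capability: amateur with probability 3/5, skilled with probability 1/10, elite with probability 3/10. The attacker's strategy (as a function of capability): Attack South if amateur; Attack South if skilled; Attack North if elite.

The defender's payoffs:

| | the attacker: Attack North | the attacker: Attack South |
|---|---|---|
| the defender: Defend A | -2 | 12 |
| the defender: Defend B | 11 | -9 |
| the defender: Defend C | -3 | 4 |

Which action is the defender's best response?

Compute the defender's expected payoff for each action, taking the expectation over the attacker's type.
E[Defend A] = 3/5·(12) + 1/10·(12) + 3/10·(-2) = 39/5
E[Defend B] = 3/5·(-9) + 1/10·(-9) + 3/10·(11) = -3
E[Defend C] = 3/5·(4) + 1/10·(4) + 3/10·(-3) = 19/10
Best response: Defend A (39/5 is the largest).

Defend A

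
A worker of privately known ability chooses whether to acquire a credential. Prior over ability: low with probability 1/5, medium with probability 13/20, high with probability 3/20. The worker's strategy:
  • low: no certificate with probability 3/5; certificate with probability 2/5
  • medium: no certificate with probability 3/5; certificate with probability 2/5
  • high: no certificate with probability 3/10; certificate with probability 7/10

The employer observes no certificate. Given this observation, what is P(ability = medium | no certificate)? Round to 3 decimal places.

P(no certificate) = (1/5)·(3/5) + (13/20)·(3/5) + (3/20)·(3/10) = 111/200
P(medium | no certificate) = ((13/20)·(3/5)) / (111/200) = (39/100) / (111/200) = 26/37

0.703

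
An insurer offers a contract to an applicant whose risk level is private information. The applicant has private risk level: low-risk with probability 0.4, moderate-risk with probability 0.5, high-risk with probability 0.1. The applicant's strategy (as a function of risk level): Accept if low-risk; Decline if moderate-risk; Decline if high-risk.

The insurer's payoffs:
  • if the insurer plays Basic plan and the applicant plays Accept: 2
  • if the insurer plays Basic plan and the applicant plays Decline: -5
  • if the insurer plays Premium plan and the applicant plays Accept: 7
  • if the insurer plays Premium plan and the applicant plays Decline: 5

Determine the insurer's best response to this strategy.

Premium plan

Compute the insurer's expected payoff for each action, taking the expectation over the applicant's type.
E[Basic plan] = 0.4·(2) + 0.5·(-5) + 0.1·(-5) = -2.2
E[Premium plan] = 0.4·(7) + 0.5·(5) + 0.1·(5) = 5.8
Best response: Premium plan (5.8 is the largest).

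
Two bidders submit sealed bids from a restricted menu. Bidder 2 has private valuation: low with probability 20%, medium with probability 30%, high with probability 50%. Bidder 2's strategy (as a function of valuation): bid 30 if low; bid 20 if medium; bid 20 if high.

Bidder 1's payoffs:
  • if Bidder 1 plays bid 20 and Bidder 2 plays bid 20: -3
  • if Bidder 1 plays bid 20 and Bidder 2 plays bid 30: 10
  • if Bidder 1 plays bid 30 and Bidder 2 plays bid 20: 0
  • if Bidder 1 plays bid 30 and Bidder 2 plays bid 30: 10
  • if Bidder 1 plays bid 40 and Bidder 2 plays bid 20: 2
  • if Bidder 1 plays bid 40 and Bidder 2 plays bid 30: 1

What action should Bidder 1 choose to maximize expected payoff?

bid 30

E[bid 20] = 0.2·(10) + 0.3·(-3) + 0.5·(-3) = -0.4
E[bid 30] = 0.2·(10) + 0.3·(0) + 0.5·(0) = 2
E[bid 40] = 0.2·(1) + 0.3·(2) + 0.5·(2) = 1.8
Best response: bid 30 (2 is the largest).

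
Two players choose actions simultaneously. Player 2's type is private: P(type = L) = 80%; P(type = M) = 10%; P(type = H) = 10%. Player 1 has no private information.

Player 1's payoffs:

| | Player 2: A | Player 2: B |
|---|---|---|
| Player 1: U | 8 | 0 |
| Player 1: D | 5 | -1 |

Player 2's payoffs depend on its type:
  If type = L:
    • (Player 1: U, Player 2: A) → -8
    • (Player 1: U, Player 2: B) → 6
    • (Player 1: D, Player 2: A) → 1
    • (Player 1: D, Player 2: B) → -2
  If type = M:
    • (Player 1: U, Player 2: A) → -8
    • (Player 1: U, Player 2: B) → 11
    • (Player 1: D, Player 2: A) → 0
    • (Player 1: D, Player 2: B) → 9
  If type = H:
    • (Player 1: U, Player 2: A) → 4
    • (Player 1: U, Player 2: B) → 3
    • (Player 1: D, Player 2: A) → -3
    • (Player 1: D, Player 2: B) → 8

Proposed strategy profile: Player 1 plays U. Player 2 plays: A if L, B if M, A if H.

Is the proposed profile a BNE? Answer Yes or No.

No

A profile is a BNE iff every type of every player is best-responding given beliefs about the other side.
Player 1 plays U: E[U] = 0.8·(8) + 0.1·(0) + 0.1·(8) = 7.2; E[D] = 4.4. Best-responding. ✓
Player 2 (type L), facing U: A gives -8, B gives 6. Proposed A is not best — profitable deviation exists. ✗
Player 2 (type M), facing U: A gives -8, B gives 11. Proposed B is best. ✓
Player 2 (type H), facing U: A gives 4, B gives 3. Proposed A is best. ✓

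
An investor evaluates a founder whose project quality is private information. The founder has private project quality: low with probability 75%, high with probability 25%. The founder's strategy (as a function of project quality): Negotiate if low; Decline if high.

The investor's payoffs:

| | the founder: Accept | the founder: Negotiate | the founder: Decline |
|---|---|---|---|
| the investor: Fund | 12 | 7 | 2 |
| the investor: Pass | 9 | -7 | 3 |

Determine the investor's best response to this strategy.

E[Fund] = 0.75·(7) + 0.25·(2) = 5.75
E[Pass] = 0.75·(-7) + 0.25·(3) = -4.5
Best response: Fund (5.75 is the largest).

Fund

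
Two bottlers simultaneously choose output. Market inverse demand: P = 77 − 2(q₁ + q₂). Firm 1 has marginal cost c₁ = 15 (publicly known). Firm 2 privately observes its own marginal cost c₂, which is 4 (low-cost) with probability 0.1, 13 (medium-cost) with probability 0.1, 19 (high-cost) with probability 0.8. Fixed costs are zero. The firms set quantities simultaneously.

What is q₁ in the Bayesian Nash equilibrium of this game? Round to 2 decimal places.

10.65

Type-c best response for Firm 2: q₂(c) = (77 − c)/4 − q₁/2.
Firm 1 maximizes expected profit; its first-order condition is 77 − 4q₁ − 2E[q₂] − 15 = 0.
Substituting E[q₂] and solving: E[c₂] = 16.9, so q₁ = (77 − 2·15 + 16.9)/6 = 10.65.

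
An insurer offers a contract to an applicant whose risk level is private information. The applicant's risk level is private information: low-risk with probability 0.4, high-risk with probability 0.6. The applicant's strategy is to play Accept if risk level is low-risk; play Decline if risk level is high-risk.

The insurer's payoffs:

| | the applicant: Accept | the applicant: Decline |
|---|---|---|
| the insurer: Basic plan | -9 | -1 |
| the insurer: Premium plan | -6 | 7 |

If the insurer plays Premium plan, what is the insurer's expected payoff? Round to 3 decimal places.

E[Premium plan] = 0.4·(-6) + 0.6·7 = (-2.4) + 4.2 = 1.8

1.800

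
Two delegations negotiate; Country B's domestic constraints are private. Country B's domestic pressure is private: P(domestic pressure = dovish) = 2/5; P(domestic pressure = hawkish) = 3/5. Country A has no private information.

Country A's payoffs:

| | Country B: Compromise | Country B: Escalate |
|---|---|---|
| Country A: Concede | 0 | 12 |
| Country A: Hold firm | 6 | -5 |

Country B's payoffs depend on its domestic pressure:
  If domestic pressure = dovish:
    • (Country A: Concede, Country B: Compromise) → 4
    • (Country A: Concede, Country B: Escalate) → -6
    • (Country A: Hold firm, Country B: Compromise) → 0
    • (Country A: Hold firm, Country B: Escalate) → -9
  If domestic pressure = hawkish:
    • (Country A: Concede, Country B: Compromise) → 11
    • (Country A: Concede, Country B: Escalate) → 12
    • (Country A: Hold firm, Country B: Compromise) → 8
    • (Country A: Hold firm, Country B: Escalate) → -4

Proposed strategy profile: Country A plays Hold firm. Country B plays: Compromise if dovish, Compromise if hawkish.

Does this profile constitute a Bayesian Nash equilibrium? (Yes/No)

Yes

Country A plays Hold firm: E[Hold firm] = 2/5·(6) + 3/5·(6) = 6; E[Concede] = 0. Best-responding. ✓
Country B (domestic pressure dovish), facing Hold firm: Compromise gives 0, Escalate gives -9. Proposed Compromise is best. ✓
Country B (domestic pressure hawkish), facing Hold firm: Compromise gives 8, Escalate gives -4. Proposed Compromise is best. ✓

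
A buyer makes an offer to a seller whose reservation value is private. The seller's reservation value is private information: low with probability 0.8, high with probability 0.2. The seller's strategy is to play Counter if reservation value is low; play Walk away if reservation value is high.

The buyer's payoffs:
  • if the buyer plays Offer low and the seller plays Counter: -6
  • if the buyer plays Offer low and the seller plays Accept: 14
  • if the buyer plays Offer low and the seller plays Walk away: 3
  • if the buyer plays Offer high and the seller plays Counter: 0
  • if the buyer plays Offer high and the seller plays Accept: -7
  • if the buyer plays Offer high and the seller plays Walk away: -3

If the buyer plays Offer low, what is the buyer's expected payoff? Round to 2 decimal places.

E[Offer low] = 0.8·(-6) + 0.2·3 = (-4.8) + 0.6 = -4.2

-4.20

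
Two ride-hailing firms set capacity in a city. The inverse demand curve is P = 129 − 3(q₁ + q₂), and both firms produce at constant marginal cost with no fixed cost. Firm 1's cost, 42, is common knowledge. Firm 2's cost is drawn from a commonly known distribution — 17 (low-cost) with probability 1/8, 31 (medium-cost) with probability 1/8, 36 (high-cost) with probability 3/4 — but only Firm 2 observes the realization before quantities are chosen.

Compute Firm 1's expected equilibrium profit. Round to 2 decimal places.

Each type of Firm 2 best-responds to q₁; Firm 1 best-responds to the expected q₂ over Firm 2's types.
Firm 2 with cost c maximizes (129 − 3(q₁+q₂) − c)·q₂, giving q₂(c) = (129 − c − 3q₁)/6.
E[c₂] = 1/8·17 + 1/8·31 + 3/4·36 = 33
Firm 1's FOC against E[q₂] yields q₁ = (129 − 2·42 + E[c₂])/9 = (129 − 84 + 33)/9 = 8.66667.
E[P] = 129 − 3·(q₁ + E[q₂]) = 68; Firm 1's expected profit = (E[P] − 42)·q₁ = (68 − 42)·8.66667 = 225.333.

225.33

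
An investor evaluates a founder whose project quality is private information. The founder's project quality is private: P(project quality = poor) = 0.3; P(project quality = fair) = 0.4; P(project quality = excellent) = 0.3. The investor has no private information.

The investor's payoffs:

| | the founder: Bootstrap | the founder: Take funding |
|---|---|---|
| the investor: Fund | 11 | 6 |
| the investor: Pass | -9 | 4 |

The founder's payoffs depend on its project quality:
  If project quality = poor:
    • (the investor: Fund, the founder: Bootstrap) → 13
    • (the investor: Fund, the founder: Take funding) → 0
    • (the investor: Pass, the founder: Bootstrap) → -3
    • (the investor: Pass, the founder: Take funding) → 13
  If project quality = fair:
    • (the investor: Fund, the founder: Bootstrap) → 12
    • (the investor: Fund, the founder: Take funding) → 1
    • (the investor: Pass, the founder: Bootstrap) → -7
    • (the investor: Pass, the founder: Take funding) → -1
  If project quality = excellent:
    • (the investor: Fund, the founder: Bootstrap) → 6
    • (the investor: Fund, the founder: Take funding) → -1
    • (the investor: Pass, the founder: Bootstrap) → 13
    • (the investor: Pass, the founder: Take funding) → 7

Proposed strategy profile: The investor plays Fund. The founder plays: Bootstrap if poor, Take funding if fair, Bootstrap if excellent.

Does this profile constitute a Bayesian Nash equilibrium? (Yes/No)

The investor plays Fund: E[Fund] = 0.3·(11) + 0.4·(6) + 0.3·(11) = 9; E[Pass] = -3.8. Best-responding. ✓
The founder (project quality poor), facing Fund: Bootstrap gives 13, Take funding gives 0. Proposed Bootstrap is best. ✓
The founder (project quality fair), facing Fund: Bootstrap gives 12, Take funding gives 1. Proposed Take funding is not best — profitable deviation exists. ✗
The founder (project quality excellent), facing Fund: Bootstrap gives 6, Take funding gives -1. Proposed Bootstrap is best. ✓

No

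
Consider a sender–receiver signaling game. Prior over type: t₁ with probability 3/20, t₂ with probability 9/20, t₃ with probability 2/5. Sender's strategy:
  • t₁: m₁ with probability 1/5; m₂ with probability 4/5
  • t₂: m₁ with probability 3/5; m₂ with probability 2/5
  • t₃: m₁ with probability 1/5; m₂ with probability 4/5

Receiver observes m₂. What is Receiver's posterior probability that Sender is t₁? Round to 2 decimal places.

0.19

P(m₂) = (3/20)·(4/5) + (9/20)·(2/5) + (2/5)·(4/5) = 31/50
P(t₁ | m₂) = ((3/20)·(4/5)) / (31/50) = (3/25) / (31/50) = 6/31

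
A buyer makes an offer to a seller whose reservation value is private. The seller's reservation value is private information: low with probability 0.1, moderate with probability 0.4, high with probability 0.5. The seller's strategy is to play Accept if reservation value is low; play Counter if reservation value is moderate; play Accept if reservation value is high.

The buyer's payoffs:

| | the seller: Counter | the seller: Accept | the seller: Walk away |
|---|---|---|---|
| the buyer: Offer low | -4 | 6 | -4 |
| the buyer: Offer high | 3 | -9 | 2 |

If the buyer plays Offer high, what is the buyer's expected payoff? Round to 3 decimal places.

-4.200

E[Offer high] = 0.1·(-9) + 0.4·3 + 0.5·(-9) = (-0.9) + 1.2 + (-4.5) = -4.2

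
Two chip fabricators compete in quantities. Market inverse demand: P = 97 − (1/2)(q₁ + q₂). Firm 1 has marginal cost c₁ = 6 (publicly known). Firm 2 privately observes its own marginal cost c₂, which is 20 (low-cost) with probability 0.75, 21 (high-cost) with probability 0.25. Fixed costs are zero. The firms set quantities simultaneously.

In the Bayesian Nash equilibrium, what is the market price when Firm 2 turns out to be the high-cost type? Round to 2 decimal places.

41.46

Type-c best response for Firm 2: q₂(c) = (97 − c) − q₁/2.
Firm 1 maximizes expected profit; its first-order condition is 97 − q₁ − (1/2)E[q₂] − 6 = 0.
Substituting E[q₂] and solving: E[c₂] = 20.25, so q₁ = (97 − 2·6 + 20.25)/(3/2) = 70.1667.
q₂(high-cost) = 40.9167, so P = 97 − (1/2)·(70.1667 + 40.9167) = 41.4583.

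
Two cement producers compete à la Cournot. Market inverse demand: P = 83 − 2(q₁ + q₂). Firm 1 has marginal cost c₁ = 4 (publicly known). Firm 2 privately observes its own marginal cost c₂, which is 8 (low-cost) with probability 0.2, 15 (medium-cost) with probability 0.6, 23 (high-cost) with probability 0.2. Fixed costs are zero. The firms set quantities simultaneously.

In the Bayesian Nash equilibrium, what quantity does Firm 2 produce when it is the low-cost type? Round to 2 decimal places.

Each type of Firm 2 best-responds to q₁; Firm 1 best-responds to the expected q₂ over Firm 2's types.
Firm 2 with cost c maximizes (83 − 2(q₁+q₂) − c)·q₂, giving q₂(c) = (83 − c − 2q₁)/4.
E[c₂] = 0.2·8 + 0.6·15 + 0.2·23 = 15.2
Firm 1's FOC against E[q₂] yields q₁ = (83 − 2·4 + E[c₂])/6 = (83 − 8 + 15.2)/6 = 15.0333.
q₂(low-cost) = (83 − 8 − 2·15.0333)/4 = 11.2333.

11.23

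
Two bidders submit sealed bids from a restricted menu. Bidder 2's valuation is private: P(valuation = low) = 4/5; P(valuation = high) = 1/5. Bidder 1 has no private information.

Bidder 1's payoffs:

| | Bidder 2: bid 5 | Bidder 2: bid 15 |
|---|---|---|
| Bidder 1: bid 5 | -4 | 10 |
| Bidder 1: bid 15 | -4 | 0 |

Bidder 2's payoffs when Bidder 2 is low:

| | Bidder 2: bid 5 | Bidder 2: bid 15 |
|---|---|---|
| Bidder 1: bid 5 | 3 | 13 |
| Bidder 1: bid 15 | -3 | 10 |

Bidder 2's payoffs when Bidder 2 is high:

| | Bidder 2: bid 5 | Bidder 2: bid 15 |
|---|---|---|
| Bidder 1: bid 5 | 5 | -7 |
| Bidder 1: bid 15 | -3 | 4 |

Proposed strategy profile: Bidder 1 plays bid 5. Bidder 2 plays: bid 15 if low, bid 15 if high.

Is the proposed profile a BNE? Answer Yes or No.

Bidder 1 plays bid 5: E[bid 5] = 4/5·(10) + 1/5·(10) = 10; E[bid 15] = 0. Best-responding. ✓
Bidder 2 (valuation low), facing bid 5: bid 5 gives 3, bid 15 gives 13. Proposed bid 15 is best. ✓
Bidder 2 (valuation high), facing bid 5: bid 5 gives 5, bid 15 gives -7. Proposed bid 15 is not best — profitable deviation exists. ✗

No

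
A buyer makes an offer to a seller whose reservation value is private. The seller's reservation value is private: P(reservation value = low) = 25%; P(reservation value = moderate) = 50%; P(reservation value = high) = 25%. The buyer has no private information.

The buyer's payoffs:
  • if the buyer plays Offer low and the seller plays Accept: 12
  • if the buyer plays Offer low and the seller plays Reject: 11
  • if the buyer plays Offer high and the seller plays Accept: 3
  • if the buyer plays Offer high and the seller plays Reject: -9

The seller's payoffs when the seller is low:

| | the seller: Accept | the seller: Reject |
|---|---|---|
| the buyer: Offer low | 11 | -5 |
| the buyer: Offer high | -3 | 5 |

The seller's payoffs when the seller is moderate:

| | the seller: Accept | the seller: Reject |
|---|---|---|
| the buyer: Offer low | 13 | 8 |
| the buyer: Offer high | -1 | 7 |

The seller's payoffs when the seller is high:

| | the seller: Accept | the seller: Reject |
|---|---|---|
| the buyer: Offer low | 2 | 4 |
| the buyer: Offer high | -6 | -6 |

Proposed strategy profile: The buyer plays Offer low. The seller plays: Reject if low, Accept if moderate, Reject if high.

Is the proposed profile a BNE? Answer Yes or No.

The buyer plays Offer low: E[Offer low] = 0.25·(11) + 0.5·(12) + 0.25·(11) = 11.5; E[Offer high] = -3. Best-responding. ✓
The seller (reservation value low), facing Offer low: Accept gives 11, Reject gives -5. Proposed Reject is not best — profitable deviation exists. ✗
The seller (reservation value moderate), facing Offer low: Accept gives 13, Reject gives 8. Proposed Accept is best. ✓
The seller (reservation value high), facing Offer low: Accept gives 2, Reject gives 4. Proposed Reject is best. ✓

No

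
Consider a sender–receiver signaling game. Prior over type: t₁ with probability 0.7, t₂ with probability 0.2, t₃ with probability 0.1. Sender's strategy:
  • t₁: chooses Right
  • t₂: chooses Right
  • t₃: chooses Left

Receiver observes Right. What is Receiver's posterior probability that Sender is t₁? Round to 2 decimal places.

P(Right) = 0.7·1 + 0.2·1 + 0.1·0 = 0.9
P(t₁ | Right) = (0.7·1) / 0.9 = 0.7 / 0.9 = 0.777778

0.78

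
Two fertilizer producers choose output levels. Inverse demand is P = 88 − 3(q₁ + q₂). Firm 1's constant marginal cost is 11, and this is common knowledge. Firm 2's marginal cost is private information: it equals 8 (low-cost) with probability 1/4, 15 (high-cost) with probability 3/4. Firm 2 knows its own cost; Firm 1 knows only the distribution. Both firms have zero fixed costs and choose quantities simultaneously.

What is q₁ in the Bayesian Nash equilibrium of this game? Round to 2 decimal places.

Each type of Firm 2 best-responds to q₁; Firm 1 best-responds to the expected q₂ over Firm 2's types.
Firm 2 with cost c maximizes (88 − 3(q₁+q₂) − c)·q₂, giving q₂(c) = (88 − c − 3q₁)/6.
E[c₂] = 1/4·8 + 3/4·15 = 13.25
Firm 1's FOC against E[q₂] yields q₁ = (88 − 2·11 + E[c₂])/9 = (88 − 22 + 13.25)/9 = 8.80556.

8.81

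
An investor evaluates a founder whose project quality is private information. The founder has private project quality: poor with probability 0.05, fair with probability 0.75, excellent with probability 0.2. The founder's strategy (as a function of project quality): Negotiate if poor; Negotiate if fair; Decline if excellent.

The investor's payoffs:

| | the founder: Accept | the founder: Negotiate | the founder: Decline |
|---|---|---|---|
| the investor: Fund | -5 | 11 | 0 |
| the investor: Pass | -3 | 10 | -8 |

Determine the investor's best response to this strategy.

Compute the investor's expected payoff for each action, taking the expectation over the founder's type.
E[Fund] = 0.05·(11) + 0.75·(11) + 0.2·(0) = 8.8
E[Pass] = 0.05·(10) + 0.75·(10) + 0.2·(-8) = 6.4
Best response: Fund (8.8 is the largest).

Fund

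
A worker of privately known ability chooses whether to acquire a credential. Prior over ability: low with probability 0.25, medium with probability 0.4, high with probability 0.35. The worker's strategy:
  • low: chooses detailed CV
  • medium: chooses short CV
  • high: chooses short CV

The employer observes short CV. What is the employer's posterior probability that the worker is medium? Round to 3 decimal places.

P(short CV) = 0.25·0 + 0.4·1 + 0.35·1 = 0.75
P(medium | short CV) = (0.4·1) / 0.75 = 0.4 / 0.75 = 0.533333

0.533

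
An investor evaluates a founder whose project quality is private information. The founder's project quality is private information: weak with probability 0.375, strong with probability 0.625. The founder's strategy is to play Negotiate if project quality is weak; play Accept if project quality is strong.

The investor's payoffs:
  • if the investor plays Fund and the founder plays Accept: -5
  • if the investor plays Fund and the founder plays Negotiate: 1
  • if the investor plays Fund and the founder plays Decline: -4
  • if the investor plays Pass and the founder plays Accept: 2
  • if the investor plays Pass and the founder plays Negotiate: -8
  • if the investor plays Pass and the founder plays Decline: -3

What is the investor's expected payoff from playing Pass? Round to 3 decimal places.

-1.750

E[Pass] = 0.375·(-8) + 0.625·2 = (-3) + 1.25 = -1.75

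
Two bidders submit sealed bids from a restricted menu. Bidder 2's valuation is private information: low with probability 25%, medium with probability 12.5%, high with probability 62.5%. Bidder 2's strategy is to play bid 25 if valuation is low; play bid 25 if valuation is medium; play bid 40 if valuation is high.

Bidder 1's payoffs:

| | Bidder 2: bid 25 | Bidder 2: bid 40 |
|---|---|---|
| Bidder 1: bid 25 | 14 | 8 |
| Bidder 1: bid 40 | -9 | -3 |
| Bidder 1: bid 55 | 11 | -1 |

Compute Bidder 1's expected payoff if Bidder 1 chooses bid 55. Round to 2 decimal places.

E[bid 55] = 0.25·11 + 0.125·11 + 0.625·(-1) = 2.75 + 1.375 + (-0.625) = 3.5

3.50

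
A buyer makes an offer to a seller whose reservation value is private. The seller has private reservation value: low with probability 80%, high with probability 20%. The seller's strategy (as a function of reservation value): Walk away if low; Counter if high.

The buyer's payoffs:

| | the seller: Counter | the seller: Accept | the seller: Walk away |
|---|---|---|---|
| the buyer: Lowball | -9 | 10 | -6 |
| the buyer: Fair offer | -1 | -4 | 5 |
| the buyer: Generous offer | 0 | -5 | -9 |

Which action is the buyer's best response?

Fair offer

E[Lowball] = 0.8·(-6) + 0.2·(-9) = -6.6
E[Fair offer] = 0.8·(5) + 0.2·(-1) = 3.8
E[Generous offer] = 0.8·(-9) + 0.2·(0) = -7.2
Best response: Fair offer (3.8 is the largest).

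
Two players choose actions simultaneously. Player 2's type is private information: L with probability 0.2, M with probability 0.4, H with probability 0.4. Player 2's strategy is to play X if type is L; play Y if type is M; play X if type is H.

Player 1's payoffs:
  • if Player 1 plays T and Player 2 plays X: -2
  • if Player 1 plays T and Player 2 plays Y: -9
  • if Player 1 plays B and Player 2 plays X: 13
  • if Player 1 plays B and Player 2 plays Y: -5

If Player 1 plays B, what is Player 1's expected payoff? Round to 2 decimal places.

E[B] = 0.2·13 + 0.4·(-5) + 0.4·13 = 2.6 + (-2) + 5.2 = 5.8

5.80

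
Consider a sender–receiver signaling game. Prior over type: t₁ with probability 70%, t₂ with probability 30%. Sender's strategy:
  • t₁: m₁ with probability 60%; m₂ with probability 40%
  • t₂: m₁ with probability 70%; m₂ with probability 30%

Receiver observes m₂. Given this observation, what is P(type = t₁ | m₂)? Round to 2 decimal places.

0.76

P(m₂) = 0.7·0.4 + 0.3·0.3 = 0.37
P(t₁ | m₂) = (0.7·0.4) / 0.37 = 0.28 / 0.37 = 0.756757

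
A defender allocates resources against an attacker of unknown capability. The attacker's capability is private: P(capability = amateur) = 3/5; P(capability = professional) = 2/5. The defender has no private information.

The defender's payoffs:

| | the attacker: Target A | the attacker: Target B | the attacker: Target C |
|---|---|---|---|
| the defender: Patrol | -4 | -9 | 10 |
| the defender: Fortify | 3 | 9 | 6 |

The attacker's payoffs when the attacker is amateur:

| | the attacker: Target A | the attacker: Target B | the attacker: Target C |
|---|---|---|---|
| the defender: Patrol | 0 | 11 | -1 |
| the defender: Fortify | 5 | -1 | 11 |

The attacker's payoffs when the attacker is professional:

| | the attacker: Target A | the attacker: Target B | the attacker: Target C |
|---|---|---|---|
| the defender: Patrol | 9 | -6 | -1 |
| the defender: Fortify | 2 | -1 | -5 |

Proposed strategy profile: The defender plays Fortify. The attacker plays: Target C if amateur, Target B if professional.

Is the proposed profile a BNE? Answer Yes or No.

The defender plays Fortify: E[Fortify] = 3/5·(6) + 2/5·(9) = 36/5; E[Patrol] = 12/5. Best-responding. ✓
The attacker (capability amateur), facing Fortify: Target A gives 5, Target B gives -1, Target C gives 11. Proposed Target C is best. ✓
The attacker (capability professional), facing Fortify: Target A gives 2, Target B gives -1, Target C gives -5. Proposed Target B is not best — profitable deviation exists. ✗

No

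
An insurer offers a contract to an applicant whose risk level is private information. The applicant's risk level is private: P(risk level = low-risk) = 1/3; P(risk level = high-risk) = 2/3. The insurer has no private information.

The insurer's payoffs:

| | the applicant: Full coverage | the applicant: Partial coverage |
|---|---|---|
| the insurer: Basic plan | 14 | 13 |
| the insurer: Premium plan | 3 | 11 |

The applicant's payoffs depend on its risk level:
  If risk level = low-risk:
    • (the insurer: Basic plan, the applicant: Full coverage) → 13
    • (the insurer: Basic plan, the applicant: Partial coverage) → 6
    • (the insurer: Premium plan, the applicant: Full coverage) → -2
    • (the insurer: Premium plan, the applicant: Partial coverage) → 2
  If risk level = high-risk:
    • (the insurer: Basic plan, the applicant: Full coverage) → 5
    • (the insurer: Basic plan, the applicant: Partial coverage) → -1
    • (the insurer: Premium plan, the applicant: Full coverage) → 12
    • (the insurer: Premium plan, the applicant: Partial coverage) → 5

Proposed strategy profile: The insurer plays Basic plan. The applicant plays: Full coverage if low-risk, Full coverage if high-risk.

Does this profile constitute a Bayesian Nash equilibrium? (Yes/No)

The insurer plays Basic plan: E[Basic plan] = 1/3·(14) + 2/3·(14) = 14; E[Premium plan] = 3. Best-responding. ✓
The applicant (risk level low-risk), facing Basic plan: Full coverage gives 13, Partial coverage gives 6. Proposed Full coverage is best. ✓
The applicant (risk level high-risk), facing Basic plan: Full coverage gives 5, Partial coverage gives -1. Proposed Full coverage is best. ✓

Yes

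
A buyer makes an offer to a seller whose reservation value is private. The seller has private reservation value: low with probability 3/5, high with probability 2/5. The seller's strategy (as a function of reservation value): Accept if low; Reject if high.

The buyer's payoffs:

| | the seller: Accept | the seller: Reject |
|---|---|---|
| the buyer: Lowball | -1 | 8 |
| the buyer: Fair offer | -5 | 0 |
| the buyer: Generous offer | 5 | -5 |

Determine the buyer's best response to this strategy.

E[Lowball] = 3/5·(-1) + 2/5·(8) = 13/5
E[Fair offer] = 3/5·(-5) + 2/5·(0) = -3
E[Generous offer] = 3/5·(5) + 2/5·(-5) = 1
Best response: Lowball (13/5 is the largest).

Lowball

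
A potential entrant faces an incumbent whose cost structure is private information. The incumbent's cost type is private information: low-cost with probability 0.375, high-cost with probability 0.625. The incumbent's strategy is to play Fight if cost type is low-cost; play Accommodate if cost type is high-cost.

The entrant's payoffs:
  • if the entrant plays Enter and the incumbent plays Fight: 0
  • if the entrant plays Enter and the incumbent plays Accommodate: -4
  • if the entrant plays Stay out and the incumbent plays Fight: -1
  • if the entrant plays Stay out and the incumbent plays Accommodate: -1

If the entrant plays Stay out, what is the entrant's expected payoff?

E[Stay out] = 0.375·(-1) + 0.625·(-1) = (-0.375) + (-0.625) = -1

-1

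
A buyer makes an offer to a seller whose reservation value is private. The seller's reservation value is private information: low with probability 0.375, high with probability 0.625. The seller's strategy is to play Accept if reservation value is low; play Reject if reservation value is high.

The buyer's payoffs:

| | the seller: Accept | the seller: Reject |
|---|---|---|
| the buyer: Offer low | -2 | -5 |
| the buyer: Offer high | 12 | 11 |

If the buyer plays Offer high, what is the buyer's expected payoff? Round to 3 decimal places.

E[Offer high] = 0.375·12 + 0.625·11 = 4.5 + 6.875 = 11.375

11.375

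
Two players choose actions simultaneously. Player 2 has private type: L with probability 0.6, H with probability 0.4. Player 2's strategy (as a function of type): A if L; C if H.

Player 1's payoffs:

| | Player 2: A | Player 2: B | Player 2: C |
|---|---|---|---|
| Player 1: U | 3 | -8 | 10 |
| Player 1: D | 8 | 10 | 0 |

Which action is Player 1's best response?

E[U] = 0.6·(3) + 0.4·(10) = 5.8
E[D] = 0.6·(8) + 0.4·(0) = 4.8
Best response: U (5.8 is the largest).

U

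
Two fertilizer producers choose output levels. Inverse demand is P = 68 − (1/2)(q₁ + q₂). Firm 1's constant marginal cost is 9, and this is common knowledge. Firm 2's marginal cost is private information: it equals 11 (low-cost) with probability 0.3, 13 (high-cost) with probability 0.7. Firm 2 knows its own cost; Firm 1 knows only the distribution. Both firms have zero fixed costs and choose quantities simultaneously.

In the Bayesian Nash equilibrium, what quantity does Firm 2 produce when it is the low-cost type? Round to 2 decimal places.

Firm 2 with cost c maximizes (68 − (1/2)(q₁+q₂) − c)·q₂, giving q₂(c) = (68 − c − (1/2)q₁).
E[c₂] = 0.3·11 + 0.7·13 = 12.4
Firm 1's FOC against E[q₂] yields q₁ = (68 − 2·9 + E[c₂])/(3/2) = (68 − 18 + 12.4)/(3/2) = 41.6.
q₂(low-cost) = (68 − 11 − (1/2)·41.6) = 36.2.

36.20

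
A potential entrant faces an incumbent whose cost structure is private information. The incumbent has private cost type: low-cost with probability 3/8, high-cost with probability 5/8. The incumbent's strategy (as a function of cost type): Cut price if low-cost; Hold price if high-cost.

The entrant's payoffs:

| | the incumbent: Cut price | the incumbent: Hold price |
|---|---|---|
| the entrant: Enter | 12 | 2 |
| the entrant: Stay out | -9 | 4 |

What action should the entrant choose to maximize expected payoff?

Enter

Compute the entrant's expected payoff for each action, taking the expectation over the incumbent's type.
E[Enter] = 3/8·(12) + 5/8·(2) = 23/4
E[Stay out] = 3/8·(-9) + 5/8·(4) = -7/8
Best response: Enter (23/4 is the largest).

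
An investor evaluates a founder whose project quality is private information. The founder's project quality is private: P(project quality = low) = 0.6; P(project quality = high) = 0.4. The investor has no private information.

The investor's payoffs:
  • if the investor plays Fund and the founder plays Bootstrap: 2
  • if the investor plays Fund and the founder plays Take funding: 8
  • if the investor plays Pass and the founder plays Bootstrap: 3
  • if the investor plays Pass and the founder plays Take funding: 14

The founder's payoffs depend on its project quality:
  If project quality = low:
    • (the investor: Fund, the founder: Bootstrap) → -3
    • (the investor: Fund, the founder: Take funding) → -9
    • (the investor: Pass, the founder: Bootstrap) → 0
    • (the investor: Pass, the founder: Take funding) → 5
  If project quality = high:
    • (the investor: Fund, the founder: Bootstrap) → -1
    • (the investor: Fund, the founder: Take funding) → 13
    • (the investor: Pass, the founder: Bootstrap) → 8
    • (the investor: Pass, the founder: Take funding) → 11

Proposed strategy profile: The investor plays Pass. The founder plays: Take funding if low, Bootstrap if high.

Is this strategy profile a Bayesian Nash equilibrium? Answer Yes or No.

A profile is a BNE iff every type of every player is best-responding given beliefs about the other side.
The investor plays Pass: E[Pass] = 0.6·(14) + 0.4·(3) = 9.6; E[Fund] = 5.6. Best-responding. ✓
The founder (project quality low), facing Pass: Bootstrap gives 0, Take funding gives 5. Proposed Take funding is best. ✓
The founder (project quality high), facing Pass: Bootstrap gives 8, Take funding gives 11. Proposed Bootstrap is not best — profitable deviation exists. ✗

No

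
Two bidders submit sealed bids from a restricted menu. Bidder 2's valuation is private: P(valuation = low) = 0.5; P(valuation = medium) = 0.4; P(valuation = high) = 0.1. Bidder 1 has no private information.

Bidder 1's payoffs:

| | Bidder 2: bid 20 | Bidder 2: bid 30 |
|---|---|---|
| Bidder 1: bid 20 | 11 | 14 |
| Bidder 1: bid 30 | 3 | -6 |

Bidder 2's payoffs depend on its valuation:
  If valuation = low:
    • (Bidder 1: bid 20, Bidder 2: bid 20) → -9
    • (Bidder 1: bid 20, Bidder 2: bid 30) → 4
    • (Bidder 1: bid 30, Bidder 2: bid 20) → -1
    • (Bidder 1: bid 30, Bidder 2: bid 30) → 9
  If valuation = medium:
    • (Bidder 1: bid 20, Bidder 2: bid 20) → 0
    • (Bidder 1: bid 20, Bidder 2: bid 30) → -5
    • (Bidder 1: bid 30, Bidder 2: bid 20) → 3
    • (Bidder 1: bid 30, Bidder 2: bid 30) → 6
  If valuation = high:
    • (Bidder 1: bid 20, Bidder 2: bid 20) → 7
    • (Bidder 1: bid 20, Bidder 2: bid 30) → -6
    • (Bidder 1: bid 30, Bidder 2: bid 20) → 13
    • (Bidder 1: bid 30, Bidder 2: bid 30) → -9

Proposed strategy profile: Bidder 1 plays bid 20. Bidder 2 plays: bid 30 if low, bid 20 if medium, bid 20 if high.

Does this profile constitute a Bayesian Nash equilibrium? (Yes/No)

Yes

A profile is a BNE iff every type of every player is best-responding given beliefs about the other side.
Bidder 1 plays bid 20: E[bid 20] = 0.5·(14) + 0.4·(11) + 0.1·(11) = 12.5; E[bid 30] = -1.5. Best-responding. ✓
Bidder 2 (valuation low), facing bid 20: bid 20 gives -9, bid 30 gives 4. Proposed bid 30 is best. ✓
Bidder 2 (valuation medium), facing bid 20: bid 20 gives 0, bid 30 gives -5. Proposed bid 20 is best. ✓
Bidder 2 (valuation high), facing bid 20: bid 20 gives 7, bid 30 gives -6. Proposed bid 20 is best. ✓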